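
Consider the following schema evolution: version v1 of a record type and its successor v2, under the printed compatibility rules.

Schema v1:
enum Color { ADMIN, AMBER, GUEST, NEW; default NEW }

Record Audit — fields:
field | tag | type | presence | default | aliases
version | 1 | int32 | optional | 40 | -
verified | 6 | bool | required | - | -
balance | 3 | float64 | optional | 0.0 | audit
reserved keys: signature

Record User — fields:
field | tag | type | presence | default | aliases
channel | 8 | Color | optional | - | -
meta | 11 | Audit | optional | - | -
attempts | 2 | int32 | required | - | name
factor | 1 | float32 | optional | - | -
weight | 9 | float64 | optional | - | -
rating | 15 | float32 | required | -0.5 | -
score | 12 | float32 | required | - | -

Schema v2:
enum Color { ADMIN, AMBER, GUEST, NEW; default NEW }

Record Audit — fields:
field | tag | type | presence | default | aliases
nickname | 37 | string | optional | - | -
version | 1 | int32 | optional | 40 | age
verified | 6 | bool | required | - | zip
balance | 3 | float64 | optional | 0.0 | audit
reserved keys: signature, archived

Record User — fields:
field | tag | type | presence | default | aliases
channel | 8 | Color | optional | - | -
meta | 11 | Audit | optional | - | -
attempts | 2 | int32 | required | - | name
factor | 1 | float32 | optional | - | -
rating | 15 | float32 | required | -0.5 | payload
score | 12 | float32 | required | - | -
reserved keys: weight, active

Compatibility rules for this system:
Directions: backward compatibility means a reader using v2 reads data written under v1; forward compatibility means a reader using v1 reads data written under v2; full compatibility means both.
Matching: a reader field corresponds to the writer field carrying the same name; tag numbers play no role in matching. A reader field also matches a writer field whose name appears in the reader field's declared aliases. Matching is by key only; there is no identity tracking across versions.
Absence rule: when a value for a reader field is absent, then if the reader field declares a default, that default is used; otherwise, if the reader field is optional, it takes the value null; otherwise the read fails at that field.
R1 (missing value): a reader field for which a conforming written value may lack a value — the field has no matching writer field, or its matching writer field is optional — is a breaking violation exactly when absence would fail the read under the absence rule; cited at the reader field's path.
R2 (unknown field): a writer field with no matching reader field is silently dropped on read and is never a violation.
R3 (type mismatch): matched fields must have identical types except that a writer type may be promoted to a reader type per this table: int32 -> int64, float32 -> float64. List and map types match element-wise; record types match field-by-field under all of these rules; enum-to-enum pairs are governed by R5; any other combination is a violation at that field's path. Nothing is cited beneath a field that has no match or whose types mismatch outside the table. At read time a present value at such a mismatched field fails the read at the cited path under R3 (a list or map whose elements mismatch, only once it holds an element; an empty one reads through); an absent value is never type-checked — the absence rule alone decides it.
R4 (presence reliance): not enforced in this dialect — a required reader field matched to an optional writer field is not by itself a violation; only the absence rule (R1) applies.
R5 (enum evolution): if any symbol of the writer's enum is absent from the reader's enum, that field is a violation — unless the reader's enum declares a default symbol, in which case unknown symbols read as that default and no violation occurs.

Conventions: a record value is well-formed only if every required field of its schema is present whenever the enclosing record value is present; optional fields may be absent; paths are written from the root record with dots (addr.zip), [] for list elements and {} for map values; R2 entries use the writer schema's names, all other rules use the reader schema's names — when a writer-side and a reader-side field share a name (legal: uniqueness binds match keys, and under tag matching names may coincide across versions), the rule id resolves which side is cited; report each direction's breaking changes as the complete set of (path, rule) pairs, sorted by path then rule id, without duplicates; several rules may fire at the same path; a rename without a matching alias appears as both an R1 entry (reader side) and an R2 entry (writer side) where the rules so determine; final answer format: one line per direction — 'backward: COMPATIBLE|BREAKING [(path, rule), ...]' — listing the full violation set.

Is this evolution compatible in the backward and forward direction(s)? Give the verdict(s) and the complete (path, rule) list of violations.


backward: COMPATIBLE []; forward: COMPATIBLE []

the writer's type comes first in each User pair
backward on User — v2 reading data written by v1:
  channel: paired with writer channel (Color -> Color; writer optional)
  meta: paired with writer meta (Audit -> Audit; writer optional)
  attempts: paired with writer attempts (int32 -> int32; writer required)
  factor: paired with writer factor (float32 -> float32; writer optional)
  rating: paired with writer rating (float32 -> float32; writer required)
  score: paired with writer score (float32 -> float32; writer required)
  writer weight: unknown to reader
  no writer field matches reader meta.nickname
  meta.version: paired with writer meta.version (int32 -> int32; writer optional)
  meta.verified: paired with writer meta.verified (bool -> bool; writer required)
  meta.balance: paired with writer meta.balance (float64 -> float64; writer optional)
  => backward verdict for User: COMPATIBLE, no violations
forward on User — v1 reading data written by v2:
  channel: paired with writer channel (Color -> Color; writer optional)
  meta: paired with writer meta (Audit -> Audit; writer optional)
  attempts: paired with writer attempts (int32 -> int32; writer required)
  factor: paired with writer factor (float32 -> float32; writer optional)
  no writer field matches reader weight
  rating: paired with writer rating (float32 -> float32; writer required)
  score: paired with writer score (float32 -> float32; writer required)
  meta.version: paired with writer meta.version (int32 -> int32; writer optional)
  meta.verified: paired with writer meta.verified (bool -> bool; writer required)
  meta.balance: paired with writer meta.balance (float64 -> float64; writer optional)
  writer meta.nickname: unknown to reader
  => forward verdict for User: COMPATIBLE, no violations


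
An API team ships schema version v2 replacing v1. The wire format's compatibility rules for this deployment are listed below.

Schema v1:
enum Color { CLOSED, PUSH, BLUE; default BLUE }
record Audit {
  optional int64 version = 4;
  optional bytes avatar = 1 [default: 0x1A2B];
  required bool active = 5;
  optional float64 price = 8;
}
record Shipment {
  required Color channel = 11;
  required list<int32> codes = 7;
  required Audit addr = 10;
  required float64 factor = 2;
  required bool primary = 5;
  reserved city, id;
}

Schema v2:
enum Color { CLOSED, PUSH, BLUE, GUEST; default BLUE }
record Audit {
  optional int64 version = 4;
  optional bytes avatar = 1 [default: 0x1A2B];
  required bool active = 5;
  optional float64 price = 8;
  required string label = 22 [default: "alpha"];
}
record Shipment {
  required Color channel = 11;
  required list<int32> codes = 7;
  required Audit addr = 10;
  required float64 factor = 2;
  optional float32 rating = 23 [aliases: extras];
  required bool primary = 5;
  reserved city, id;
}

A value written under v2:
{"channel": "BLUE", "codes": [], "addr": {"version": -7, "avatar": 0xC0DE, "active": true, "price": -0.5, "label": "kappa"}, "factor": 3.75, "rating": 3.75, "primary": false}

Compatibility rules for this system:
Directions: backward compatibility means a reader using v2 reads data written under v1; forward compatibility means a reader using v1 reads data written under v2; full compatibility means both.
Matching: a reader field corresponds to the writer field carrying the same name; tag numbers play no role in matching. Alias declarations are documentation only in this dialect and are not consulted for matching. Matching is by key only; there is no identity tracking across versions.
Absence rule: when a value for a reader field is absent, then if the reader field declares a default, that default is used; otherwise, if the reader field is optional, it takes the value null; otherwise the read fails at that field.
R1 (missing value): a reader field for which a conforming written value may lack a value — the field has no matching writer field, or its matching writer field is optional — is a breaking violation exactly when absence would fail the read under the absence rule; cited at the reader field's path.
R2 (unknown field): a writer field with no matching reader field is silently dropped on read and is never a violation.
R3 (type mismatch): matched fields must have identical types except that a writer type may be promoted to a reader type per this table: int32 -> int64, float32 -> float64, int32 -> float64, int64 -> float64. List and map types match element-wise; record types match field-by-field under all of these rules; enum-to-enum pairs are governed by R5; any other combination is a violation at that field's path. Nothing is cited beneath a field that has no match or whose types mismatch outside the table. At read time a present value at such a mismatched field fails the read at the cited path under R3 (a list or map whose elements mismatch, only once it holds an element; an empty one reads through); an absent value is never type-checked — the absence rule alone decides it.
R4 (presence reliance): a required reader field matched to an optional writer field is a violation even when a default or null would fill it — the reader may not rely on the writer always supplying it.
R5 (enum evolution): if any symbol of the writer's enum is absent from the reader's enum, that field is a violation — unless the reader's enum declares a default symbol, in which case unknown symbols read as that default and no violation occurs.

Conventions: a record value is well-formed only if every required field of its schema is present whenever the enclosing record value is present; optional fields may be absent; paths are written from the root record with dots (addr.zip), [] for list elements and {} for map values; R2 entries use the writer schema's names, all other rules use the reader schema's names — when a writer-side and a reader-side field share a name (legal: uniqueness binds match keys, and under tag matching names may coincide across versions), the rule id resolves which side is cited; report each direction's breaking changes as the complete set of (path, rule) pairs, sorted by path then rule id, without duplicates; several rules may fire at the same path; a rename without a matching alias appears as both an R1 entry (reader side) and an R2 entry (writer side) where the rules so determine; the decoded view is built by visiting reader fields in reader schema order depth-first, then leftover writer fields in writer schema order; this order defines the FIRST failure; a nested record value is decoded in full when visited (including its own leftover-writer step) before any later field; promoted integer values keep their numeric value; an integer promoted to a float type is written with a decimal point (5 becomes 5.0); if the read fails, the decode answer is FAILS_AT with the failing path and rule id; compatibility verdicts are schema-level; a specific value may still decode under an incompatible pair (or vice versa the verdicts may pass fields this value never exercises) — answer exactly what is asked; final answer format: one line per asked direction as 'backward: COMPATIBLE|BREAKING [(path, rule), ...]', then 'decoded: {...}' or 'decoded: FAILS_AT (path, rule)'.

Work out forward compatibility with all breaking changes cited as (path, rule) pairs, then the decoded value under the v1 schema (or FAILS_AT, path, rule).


forward: COMPATIBLE []; decoded: {"channel": "BLUE", "codes": [], "addr": {"version": -7, "avatar": 0xC0DE, "active": true, "price": -0.5}, "factor": 3.75, "primary": false}

in Shipment below, arrows point writer -> reader
forward for Shipment (reader v1, writer v2):
  writer required, Color -> Color: reader channel maps from writer channel
  writer required, list<int32> -> list<int32>: reader codes maps from writer codes
  writer required, Audit -> Audit: reader addr maps from writer addr
  writer required, float64 -> float64: reader factor maps from writer factor
  writer required, bool -> bool: reader primary maps from writer primary
  writer field rating has no reader counterpart
  writer optional, int64 -> int64: reader addr.version maps from writer addr.version
  writer optional, bytes -> bytes: reader addr.avatar maps from writer addr.avatar
  writer required, bool -> bool: reader addr.active maps from writer addr.active
  writer optional, float64 -> float64: reader addr.price maps from writer addr.price
  writer field addr.label has no reader counterpart
  => forward: COMPATIBLE
decode walk for Shipment under reader schema v1:
  channel := "BLUE"
  codes := []
  addr.version := -7
  addr.avatar := 0xC0DE
  addr.active := true
  addr.price := -0.5
  writer addr.label: unmatched, discarded
  factor := 3.75
  primary := false
  writer rating: unmatched, discarded
  => decoded: {"channel": "BLUE", "codes": [], "addr": {"version": -7, "avatar": 0xC0DE, "active": true, "price": -0.5}, "factor": 3.75, "primary": false}
the other Shipment changes do not affect what is asked:
  added field rating to record Shipment: optional float32, tag 23 (in v2 it sits immediately before primary) -> inert for the asked Shipment verdict: nothing fires
  enum Color (field channel in record Shipment): symbol GUEST added -> inert for the asked Shipment verdict: nothing fires
  added field label to record Audit: required string, tag 22, default "alpha" (in v2 it sits last) -> inert for the asked Shipment verdict: nothing fires


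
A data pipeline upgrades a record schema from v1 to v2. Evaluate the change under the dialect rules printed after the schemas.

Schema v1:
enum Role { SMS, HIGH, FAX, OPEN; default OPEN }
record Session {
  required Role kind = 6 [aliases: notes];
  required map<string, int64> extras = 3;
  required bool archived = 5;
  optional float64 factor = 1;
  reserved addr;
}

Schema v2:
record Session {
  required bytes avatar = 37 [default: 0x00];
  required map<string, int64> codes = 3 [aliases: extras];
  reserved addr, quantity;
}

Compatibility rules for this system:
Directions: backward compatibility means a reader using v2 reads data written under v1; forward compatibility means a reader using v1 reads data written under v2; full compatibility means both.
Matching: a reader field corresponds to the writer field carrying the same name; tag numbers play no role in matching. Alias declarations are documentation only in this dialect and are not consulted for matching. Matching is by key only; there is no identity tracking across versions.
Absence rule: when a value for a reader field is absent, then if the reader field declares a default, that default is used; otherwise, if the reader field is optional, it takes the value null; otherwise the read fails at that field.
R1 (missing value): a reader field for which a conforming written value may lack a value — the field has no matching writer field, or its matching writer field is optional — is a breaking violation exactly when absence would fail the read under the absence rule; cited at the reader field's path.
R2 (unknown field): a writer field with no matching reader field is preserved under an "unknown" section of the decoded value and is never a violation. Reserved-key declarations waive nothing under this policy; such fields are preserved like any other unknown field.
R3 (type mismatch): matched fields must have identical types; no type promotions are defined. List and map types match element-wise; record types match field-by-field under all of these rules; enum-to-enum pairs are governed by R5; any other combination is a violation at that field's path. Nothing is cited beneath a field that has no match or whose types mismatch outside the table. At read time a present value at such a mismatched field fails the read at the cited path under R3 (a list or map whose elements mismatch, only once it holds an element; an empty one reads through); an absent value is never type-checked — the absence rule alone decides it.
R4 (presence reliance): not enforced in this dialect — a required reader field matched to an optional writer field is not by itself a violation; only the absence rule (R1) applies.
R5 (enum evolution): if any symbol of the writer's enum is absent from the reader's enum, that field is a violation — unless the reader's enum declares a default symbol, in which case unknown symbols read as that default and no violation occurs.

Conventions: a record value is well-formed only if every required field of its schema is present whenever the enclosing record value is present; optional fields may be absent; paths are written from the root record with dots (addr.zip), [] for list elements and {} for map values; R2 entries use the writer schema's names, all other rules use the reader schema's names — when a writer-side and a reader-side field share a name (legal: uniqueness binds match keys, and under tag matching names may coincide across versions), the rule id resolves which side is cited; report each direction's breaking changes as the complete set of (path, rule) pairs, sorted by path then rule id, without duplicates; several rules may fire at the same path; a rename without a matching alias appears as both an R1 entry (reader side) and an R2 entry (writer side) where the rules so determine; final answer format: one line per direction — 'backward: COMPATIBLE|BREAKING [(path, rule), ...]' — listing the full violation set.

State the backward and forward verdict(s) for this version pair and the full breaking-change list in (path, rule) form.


backward: BREAKING [(codes, R1)]; forward: BREAKING [(archived, R1), (extras, R1), (kind, R1)]

in Session below, arrows point writer -> reader
backward on Session — v2 reading data written by v1:
  avatar has no writer counterpart
  codes has no writer counterpart
  writer field kind has no reader counterpart
  writer field extras has no reader counterpart
  writer field archived has no reader counterpart
  writer field factor has no reader counterpart
  violation R1 at codes
  => 1 violation(s): backward is BREAKING for Session
forward on Session — v1 reading data written by v2:
  kind has no writer counterpart
  extras has no writer counterpart
  archived has no writer counterpart
  factor has no writer counterpart
  writer field avatar has no reader counterpart
  writer field codes has no reader counterpart
  violation R1 at archived
  violation R1 at extras
  violation R1 at kind
  => 3 violation(s): forward is BREAKING for Session


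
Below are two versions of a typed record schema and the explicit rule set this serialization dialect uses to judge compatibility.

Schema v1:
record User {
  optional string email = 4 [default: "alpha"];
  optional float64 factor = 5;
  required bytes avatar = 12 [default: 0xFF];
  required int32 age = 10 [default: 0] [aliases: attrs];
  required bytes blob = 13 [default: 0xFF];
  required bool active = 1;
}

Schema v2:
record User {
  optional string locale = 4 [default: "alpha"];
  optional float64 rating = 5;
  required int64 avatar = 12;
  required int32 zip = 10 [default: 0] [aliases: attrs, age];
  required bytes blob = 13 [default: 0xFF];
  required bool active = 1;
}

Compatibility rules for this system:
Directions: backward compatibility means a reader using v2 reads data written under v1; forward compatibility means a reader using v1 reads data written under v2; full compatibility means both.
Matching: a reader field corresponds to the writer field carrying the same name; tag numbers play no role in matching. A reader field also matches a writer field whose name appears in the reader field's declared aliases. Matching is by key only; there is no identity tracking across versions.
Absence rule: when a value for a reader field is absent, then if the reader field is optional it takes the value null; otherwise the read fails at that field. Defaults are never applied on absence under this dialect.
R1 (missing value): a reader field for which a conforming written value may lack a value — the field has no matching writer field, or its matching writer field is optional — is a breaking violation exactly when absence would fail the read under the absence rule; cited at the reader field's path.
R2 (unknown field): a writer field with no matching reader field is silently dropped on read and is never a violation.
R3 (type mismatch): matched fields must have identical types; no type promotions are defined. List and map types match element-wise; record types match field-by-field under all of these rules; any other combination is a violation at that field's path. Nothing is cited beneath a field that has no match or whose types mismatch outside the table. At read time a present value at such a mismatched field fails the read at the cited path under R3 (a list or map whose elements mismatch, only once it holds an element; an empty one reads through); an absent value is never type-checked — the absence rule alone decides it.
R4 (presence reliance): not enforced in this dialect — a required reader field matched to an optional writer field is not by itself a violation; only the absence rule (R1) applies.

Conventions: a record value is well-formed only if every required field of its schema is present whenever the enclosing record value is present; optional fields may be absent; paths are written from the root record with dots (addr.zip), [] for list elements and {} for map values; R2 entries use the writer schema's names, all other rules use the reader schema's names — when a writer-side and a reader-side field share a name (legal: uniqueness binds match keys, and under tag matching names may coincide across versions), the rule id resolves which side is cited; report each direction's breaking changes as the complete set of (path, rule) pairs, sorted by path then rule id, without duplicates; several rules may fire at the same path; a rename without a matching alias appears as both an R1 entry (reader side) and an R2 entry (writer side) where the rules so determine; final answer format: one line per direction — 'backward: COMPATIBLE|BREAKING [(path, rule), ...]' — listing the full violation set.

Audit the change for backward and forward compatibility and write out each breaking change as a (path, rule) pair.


in User below, arrows point writer -> reader
backward pass over User, reader schema v2, writer schema v1:
  locale: no writer-side match
  rating: no writer-side match
  bytes -> int64, writer required: avatar aligns to avatar
  int32 -> int32, writer required: zip aligns to age
  bytes -> bytes, writer required: blob aligns to blob
  bool -> bool, writer required: active aligns to active
  email (writer side), unknown to reader
  factor (writer side), unknown to reader
  breaking: (avatar, R3)
  backward on User therefore BREAKING (1)
forward pass over User, reader schema v1, writer schema v2:
  email: no writer-side match
  factor: no writer-side match
  int64 -> bytes, writer required: avatar aligns to avatar
  age: no writer-side match
  bytes -> bytes, writer required: blob aligns to blob
  bool -> bool, writer required: active aligns to active
  locale (writer side), unknown to reader
  rating (writer side), unknown to reader
  zip (writer side), unknown to reader
  breaking: (age, R1)
  breaking: (avatar, R3)
  forward on User therefore BREAKING (2)

backward: BREAKING [(avatar, R3)]; forward: BREAKING [(age, R1), (avatar, R3)]


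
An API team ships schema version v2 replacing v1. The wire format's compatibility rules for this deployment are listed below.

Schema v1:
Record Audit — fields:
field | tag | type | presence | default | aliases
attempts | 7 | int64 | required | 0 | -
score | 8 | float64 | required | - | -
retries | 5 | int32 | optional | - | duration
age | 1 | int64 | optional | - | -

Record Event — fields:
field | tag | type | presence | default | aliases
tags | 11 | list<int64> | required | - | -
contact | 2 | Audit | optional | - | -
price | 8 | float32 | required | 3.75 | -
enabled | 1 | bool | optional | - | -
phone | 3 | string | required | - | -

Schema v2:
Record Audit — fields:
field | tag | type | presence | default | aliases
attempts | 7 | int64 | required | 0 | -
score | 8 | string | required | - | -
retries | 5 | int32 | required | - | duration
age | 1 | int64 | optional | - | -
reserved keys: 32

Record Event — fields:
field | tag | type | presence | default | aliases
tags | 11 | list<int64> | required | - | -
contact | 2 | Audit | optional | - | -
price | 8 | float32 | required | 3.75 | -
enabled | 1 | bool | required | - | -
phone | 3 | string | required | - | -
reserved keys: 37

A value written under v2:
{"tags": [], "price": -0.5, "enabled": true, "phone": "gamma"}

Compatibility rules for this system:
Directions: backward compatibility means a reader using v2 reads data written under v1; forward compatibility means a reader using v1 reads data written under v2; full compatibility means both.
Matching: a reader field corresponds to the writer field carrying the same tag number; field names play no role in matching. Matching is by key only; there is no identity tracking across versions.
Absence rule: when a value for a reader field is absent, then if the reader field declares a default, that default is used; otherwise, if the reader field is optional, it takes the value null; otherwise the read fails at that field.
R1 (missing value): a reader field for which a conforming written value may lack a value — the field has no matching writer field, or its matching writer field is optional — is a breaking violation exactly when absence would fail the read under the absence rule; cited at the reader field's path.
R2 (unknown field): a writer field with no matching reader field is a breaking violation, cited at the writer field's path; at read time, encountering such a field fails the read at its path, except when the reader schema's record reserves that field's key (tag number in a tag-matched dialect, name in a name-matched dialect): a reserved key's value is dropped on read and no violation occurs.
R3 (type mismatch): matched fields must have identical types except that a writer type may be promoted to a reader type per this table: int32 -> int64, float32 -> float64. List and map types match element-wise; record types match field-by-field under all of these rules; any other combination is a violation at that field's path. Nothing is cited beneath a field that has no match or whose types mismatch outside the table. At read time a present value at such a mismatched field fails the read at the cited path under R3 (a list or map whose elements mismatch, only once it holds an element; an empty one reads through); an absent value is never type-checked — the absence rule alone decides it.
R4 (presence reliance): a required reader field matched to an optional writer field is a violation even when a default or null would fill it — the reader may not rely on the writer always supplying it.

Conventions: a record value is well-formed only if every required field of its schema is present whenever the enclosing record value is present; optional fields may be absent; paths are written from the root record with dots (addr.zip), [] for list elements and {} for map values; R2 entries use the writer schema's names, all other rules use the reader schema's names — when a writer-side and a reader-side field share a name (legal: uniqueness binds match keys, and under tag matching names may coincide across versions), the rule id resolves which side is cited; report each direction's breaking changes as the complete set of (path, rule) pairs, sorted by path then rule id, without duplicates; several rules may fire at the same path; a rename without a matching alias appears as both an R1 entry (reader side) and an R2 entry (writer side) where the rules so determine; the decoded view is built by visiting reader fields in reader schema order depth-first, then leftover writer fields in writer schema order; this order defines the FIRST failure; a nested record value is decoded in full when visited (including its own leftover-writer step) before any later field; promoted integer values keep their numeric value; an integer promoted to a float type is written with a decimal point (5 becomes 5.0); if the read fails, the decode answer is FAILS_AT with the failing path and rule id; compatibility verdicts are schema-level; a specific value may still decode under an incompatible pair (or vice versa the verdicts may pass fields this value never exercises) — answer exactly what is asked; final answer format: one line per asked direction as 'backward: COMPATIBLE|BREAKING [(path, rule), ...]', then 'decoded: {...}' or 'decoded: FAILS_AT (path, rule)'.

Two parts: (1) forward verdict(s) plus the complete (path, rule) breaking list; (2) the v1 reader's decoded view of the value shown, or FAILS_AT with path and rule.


arrows below run writer -> reader for Event
forward for Event (reader v1, writer v2):
  list<int64> -> list<int64>, writer required: tags aligns to tags
  Audit -> Audit, writer optional: contact aligns to contact
  float32 -> float32, writer required: price aligns to price
  bool -> bool, writer required: enabled aligns to enabled
  string -> string, writer required: phone aligns to phone
  int64 -> int64, writer required: contact.attempts aligns to contact.attempts
  string -> float64, writer required: contact.score aligns to contact.score
  int32 -> int32, writer required: contact.retries aligns to contact.retries
  int64 -> int64, writer optional: contact.age aligns to contact.age
  R3 fires at contact.score
  => forward verdict for Event: BREAKING, 1 violation(s)
migrating the Event value to v1:
  tags := []
  contact := null (absent, optional -> null)
  price := -0.5
  enabled := true
  phone := "gamma"
  => decoded: {"tags": [], "contact": null, "price": -0.5, "enabled": true, "phone": "gamma"}
remaining Event differences; none change what is asked:
  field enabled in record Event: optional changed to required -> affects backward compatibility only, which is not asked
  field retries in record Audit: optional changed to required -> affects backward compatibility only, which is not asked

forward: BREAKING [(contact.score, R3)]; decoded: {"tags": [], "contact": null, "price": -0.5, "enabled": true, "phone": "gamma"}


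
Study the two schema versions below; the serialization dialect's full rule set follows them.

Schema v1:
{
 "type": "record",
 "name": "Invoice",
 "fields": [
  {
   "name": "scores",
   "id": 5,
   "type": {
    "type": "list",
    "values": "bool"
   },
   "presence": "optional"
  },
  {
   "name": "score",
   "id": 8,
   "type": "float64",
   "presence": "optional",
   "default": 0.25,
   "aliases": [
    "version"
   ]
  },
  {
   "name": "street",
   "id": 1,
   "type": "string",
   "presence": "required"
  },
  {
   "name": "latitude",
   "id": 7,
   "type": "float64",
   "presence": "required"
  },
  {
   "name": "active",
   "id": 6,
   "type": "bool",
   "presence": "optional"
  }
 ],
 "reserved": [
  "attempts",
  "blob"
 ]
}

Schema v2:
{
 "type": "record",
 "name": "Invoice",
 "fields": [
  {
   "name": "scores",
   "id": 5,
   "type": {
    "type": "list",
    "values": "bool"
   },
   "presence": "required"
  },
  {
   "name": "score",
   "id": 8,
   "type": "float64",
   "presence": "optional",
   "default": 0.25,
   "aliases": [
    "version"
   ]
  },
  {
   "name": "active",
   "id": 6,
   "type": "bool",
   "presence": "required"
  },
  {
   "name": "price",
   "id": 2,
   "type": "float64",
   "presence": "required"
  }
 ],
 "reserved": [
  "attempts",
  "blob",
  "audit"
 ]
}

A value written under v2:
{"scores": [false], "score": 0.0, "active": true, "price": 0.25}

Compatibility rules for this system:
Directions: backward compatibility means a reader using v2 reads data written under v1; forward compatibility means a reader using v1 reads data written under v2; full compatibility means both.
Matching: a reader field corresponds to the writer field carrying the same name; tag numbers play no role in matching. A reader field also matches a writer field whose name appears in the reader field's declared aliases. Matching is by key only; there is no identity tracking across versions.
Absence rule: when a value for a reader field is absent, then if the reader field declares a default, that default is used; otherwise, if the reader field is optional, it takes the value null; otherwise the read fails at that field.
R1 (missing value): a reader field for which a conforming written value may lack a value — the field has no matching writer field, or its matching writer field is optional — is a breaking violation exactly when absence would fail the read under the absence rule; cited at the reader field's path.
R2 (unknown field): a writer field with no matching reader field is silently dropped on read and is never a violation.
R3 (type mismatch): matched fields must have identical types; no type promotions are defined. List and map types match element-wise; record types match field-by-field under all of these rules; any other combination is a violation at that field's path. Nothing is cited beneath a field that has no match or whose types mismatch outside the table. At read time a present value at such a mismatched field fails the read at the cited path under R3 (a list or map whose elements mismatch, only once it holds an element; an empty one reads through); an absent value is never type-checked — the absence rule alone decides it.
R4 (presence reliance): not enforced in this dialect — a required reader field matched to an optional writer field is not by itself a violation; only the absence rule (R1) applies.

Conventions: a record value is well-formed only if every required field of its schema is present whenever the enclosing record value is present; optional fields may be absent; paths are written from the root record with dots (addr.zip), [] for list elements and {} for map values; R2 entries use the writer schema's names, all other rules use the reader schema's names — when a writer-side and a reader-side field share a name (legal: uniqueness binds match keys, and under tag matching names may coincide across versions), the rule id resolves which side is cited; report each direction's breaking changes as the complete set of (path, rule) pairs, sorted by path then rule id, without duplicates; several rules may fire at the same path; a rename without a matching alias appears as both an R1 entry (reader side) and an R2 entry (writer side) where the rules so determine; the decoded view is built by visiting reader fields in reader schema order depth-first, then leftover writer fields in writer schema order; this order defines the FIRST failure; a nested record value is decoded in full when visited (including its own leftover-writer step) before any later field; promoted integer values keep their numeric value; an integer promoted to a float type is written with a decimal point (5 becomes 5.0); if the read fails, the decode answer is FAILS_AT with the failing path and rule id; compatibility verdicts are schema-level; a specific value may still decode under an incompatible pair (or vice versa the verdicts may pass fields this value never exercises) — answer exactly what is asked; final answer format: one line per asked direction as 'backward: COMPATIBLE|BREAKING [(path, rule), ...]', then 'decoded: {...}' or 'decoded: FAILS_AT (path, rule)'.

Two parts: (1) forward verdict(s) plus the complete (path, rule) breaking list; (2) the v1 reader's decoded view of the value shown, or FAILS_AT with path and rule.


in Invoice below, arrows point writer -> reader
forward pass over Invoice, reader schema v1, writer schema v2:
  writer required, list<bool> -> list<bool>: reader scores maps from writer scores
  writer optional, float64 -> float64: reader score maps from writer score
  street: no writer-side match
  latitude: no writer-side match
  writer required, bool -> bool: reader active maps from writer active
  price (writer side), unknown to reader
  R1 fires at latitude
  R1 fires at street
  => forward verdict for Invoice: BREAKING, 2 violation(s)
decode walk for Invoice under reader schema v1:
  scores := [false]
  score := 0.0
  read fails at street under R1 (no fill)
  => FAILS_AT (street, R1)
ruling out the remaining Invoice differences:
  field active in record Invoice: optional changed to required -> its effect on Invoice is confined to the backward direction, not asked
  added field price to record Invoice: required float64, tag 2 (in v2 it sits last) -> its effect on Invoice is confined to the backward direction, not asked
  field scores in record Invoice: optional changed to required -> its effect on Invoice is confined to the backward direction, not asked

forward: BREAKING [(latitude, R1), (street, R1)]; decoded: FAILS_AT (street, R1)


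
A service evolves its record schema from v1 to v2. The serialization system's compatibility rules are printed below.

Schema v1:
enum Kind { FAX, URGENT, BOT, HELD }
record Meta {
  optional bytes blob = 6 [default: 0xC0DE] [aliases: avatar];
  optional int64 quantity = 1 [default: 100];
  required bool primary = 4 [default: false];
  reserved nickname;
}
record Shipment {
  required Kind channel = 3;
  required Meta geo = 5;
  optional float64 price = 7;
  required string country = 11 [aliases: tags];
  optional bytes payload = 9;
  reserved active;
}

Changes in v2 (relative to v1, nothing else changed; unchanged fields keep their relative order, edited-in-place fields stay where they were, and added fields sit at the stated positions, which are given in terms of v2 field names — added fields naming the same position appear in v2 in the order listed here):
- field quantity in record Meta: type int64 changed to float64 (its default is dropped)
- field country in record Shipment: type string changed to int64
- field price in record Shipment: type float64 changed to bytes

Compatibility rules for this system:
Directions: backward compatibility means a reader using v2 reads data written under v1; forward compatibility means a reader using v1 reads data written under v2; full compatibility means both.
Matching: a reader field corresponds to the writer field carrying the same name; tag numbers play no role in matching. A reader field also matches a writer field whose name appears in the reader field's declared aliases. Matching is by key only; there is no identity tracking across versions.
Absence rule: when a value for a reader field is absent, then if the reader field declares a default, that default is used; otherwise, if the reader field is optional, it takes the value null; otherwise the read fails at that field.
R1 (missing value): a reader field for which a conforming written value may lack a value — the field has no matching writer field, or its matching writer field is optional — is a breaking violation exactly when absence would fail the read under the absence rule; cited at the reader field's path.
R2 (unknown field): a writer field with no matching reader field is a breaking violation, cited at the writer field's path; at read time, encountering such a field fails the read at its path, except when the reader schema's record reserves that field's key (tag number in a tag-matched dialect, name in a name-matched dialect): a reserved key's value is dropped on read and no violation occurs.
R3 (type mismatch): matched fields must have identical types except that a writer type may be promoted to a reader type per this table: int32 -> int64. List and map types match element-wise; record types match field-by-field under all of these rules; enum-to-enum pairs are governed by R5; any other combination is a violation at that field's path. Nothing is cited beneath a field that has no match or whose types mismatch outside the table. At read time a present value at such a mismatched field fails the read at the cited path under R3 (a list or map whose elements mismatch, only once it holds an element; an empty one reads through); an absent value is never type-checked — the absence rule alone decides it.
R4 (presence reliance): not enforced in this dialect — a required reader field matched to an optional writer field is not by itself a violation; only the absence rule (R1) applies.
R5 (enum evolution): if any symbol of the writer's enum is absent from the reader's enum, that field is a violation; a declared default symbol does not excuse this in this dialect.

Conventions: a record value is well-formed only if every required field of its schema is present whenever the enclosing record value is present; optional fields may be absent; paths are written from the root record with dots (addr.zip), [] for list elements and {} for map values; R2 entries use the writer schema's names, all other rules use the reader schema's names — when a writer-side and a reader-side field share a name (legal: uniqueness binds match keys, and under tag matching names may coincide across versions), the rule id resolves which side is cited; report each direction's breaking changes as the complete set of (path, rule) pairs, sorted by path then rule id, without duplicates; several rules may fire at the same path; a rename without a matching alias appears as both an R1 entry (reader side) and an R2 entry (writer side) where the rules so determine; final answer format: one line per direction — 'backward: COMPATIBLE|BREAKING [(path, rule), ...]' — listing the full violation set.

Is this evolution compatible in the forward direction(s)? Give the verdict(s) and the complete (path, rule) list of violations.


in Shipment below, arrows point writer -> reader
forward on Shipment — v1 reading data written by v2:
  channel: paired with writer channel (Kind -> Kind; writer required)
  geo: paired with writer geo (Meta -> Meta; writer required)
  price: paired with writer price (bytes -> float64; writer optional)
  country: paired with writer country (int64 -> string; writer required)
  payload: paired with writer payload (bytes -> bytes; writer optional)
  geo.blob: paired with writer geo.blob (bytes -> bytes; writer optional)
  geo.quantity: paired with writer geo.quantity (float64 -> int64; writer optional)
  geo.primary: paired with writer geo.primary (bool -> bool; writer required)
  rule R3 violated at country
  rule R3 violated at geo.quantity
  rule R3 violated at price
  => 3 violation(s): forward is BREAKING for Shipment

forward: BREAKING [(country, R3), (geo.quantity, R3), (price, R3)]
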